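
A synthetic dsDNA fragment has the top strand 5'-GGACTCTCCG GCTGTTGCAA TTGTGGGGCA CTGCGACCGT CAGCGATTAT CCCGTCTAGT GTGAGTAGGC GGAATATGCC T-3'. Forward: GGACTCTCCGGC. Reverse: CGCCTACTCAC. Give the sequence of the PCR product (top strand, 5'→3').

Forward primer GGACTCTCCGGC is found on the top strand at positions 1–12.
The reverse primer's reverse complement is GTGAGTAGGCG, which matches the template at positions 61–71.
The product is the template from position 1 through 71 (71 bp).

5'-GGACTCTCCGGCTGTTGCAATTGTGGGGCACTGCGACCGTCAGCGATTATCCCGTCTAGTGTGAGTAGGCG-3'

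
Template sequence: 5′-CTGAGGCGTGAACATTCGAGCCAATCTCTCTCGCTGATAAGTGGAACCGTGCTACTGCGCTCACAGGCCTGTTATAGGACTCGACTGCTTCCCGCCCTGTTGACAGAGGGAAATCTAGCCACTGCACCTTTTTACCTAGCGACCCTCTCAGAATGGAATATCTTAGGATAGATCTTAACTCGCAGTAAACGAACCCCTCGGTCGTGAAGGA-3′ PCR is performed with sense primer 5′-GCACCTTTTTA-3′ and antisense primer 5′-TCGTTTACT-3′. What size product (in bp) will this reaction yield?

69 bp

The forward primer matches the template at positions 124–134.
Taking the reverse complement of TCGTTTACT gives AGTAAACGA, found at positions 184–192 on the template; the primer anneals here to the top strand with its 3' end pointing upstream.
Amplicon spans positions 124–192: 69 bp.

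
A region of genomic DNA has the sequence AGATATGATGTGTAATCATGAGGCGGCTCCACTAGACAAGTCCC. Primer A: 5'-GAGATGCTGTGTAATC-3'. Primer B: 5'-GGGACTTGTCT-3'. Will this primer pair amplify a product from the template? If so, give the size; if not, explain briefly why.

Primer A (GAGATGCTGTGTAATC) does not match the top strand, and its reverse complement GATTACACAGCATCTC does not match either.
With no annealing site for primer A, no amplification occurs.

No product — primer A has no binding site in the template.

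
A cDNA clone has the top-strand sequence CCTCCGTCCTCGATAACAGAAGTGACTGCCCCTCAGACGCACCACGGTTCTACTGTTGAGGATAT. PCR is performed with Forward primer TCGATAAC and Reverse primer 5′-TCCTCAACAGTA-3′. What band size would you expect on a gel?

Scanning the template, TCGATAAC occurs at positions 10–17; this primer anneals to the bottom strand there with its 3' end pointing downstream.
Taking the reverse complement of TCCTCAACAGTA gives TACTGTTGAGGA, found at positions 51–62 on the template; the primer anneals here to the top strand with its 3' end pointing upstream.
Amplicon spans positions 10–62: 53 bp.

53 bp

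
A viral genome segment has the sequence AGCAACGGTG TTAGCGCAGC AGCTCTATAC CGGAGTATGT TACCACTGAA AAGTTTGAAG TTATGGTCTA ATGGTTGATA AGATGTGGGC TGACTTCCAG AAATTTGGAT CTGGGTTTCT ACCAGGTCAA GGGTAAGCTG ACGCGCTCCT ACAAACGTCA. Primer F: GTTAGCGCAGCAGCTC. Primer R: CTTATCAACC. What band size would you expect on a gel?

73 bp

Scanning the template, GTTAGCGCAGCAGCTC occurs at positions 10–25; this primer anneals to the bottom strand there with its 3' end pointing downstream.
Taking the reverse complement of CTTATCAACC gives GGTTGATAAG, found at positions 73–82 on the template; the primer anneals here to the top strand with its 3' end pointing upstream.
Product length = (reverse-primer end) − (forward-primer start) + 1 = 82 − 10 + 1 = 73 bp.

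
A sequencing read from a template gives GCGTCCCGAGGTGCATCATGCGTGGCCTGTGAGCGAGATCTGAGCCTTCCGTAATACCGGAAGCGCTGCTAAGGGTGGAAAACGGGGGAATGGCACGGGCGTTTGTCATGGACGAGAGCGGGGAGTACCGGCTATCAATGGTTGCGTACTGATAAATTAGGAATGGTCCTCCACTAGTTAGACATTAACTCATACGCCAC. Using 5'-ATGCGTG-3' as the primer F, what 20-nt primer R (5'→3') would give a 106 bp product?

The forward primer binds at positions 18–24, so a 106 bp product ends at position 18 + 106 − 1 = 123.
The reverse primer anneals to the top strand over positions 104–123, i.e. to TGTCATGGACGAGAGCGGGG.
Its sequence written 5'→3' is the reverse complement: CCCCGCTCTCGTCCATGACA.

5'-CCCCGCTCTCGTCCATGACA-3'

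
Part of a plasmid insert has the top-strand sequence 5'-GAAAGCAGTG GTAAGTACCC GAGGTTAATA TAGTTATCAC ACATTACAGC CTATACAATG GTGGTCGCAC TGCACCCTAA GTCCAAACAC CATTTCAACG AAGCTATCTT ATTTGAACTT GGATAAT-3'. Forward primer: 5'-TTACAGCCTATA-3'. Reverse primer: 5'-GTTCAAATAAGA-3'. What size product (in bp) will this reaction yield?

75 bp

The forward primer matches the template at positions 44–55.
Reverse complement of the reverse primer: TCTTATTTGAAC. This occurs on the top strand at positions 107–118.
Amplicon spans positions 44–118: 75 bp.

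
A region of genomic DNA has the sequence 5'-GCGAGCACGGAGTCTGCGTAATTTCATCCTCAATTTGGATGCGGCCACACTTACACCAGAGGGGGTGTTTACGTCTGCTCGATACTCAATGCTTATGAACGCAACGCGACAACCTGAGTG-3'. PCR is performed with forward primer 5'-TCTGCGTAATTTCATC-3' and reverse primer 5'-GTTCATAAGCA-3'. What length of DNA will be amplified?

88 bp

The forward primer matches the template at positions 13–28.
The reverse primer's reverse complement is TGCTTATGAAC, which matches the template at positions 90–100.
The product runs from position 13 to position 100, so its length is 100 − 13 + 1 = 88 bp.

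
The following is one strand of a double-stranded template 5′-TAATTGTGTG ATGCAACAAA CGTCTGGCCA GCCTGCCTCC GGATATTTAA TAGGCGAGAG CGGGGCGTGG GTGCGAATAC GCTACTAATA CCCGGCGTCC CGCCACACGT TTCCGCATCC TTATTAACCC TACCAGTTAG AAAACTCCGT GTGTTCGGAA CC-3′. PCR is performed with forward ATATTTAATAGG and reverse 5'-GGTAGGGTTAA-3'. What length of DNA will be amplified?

Scanning the template, ATATTTAATAGG occurs at positions 43–54; this primer anneals to the bottom strand there with its 3' end pointing downstream.
The reverse primer's reverse complement is TTAACCCTACC, which matches the template at positions 124–134.
The product runs from position 43 to position 134, so its length is 134 − 43 + 1 = 92 bp.

92 bp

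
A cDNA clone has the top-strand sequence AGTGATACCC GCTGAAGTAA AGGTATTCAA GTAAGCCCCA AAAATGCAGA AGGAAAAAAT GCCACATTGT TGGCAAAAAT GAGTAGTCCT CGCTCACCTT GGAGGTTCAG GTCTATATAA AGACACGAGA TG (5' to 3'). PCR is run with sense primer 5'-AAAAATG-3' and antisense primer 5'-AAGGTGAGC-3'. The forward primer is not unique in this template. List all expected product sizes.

61 bp, 46 bp, 26 bp

The forward primer AAAAATG matches the top strand at positions 40–46, 55–61, 75–81.
The reverse primer's reverse complement is GCTCACCTT, matching at positions 92–100.
Each forward site pairs with the reverse site to give a product ending at position 100: sizes 61, 46, 26 bp.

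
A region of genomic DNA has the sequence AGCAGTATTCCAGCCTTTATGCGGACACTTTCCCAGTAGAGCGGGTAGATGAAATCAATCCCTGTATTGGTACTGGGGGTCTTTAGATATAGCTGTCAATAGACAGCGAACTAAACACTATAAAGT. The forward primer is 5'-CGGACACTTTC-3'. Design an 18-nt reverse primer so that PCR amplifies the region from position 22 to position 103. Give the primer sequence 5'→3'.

5'-TCTATTGACAGCTATATC-3'

The product's 3' end on the top strand is position 103.
The reverse primer anneals to the top strand over positions 86–103, i.e. to GATATAGCTGTCAATAGA.
Its sequence written 5'→3' is the reverse complement: TCTATTGACAGCTATATC.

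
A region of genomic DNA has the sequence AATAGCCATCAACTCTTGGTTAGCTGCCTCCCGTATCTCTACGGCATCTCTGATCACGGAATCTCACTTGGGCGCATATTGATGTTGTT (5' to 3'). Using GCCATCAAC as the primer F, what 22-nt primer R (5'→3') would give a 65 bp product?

5'-AAGTGAGATTCCGTGATCAGAG-3'

The forward primer binds at positions 5–13, so a 65 bp product ends at position 5 + 65 − 1 = 69.
The reverse primer anneals to the top strand over positions 48–69, i.e. to CTCTGATCACGGAATCTCACTT.
Its sequence written 5'→3' is the reverse complement: AAGTGAGATTCCGTGATCAGAG.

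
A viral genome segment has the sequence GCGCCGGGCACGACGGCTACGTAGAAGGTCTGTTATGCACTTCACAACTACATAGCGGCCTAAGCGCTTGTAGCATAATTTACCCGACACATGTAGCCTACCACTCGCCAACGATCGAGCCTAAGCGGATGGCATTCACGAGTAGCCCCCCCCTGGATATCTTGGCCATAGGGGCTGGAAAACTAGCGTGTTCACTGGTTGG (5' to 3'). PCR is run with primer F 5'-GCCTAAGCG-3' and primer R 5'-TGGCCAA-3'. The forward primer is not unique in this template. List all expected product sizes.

111 bp, 50 bp

The forward primer GCCTAAGCG matches the top strand at positions 58–66, 119–127.
The reverse primer's reverse complement is TTGGCCA, matching at positions 162–168.
Each forward site pairs with the reverse site to give a product ending at position 168: sizes 111, 50 bp.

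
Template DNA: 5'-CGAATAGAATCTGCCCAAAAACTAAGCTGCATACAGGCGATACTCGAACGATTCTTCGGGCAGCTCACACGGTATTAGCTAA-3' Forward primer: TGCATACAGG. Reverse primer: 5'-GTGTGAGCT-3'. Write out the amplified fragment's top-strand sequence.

Forward primer TGCATACAGG is found on the top strand at positions 28–37.
The reverse primer's reverse complement is AGCTCACAC, which matches the template at positions 62–70.
The product is the template from position 28 through 70 (43 bp).

5'-TGCATACAGGCGATACTCGAACGATTCTTCGGGCAGCTCACAC-3'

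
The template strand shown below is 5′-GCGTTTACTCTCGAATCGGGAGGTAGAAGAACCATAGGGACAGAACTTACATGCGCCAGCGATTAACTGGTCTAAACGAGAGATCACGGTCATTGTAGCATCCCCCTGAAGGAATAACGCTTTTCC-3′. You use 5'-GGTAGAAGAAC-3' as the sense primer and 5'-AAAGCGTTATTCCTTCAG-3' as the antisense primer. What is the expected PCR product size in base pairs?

Scanning the template, GGTAGAAGAAC occurs at positions 22–32; this primer anneals to the bottom strand there with its 3' end pointing downstream.
Taking the reverse complement of AAAGCGTTATTCCTTCAG gives CTGAAGGAATAACGCTTT, found at positions 106–123 on the template; the primer anneals here to the top strand with its 3' end pointing upstream.
Amplicon spans positions 22–123: 102 bp.

102 bp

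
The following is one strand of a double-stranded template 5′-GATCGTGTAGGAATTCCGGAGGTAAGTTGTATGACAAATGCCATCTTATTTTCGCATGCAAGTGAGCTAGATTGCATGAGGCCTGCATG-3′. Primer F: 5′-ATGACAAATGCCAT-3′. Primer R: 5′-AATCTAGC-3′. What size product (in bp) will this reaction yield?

43 bp

Forward primer ATGACAAATGCCAT is found on the top strand at positions 31–44.
Taking the reverse complement of AATCTAGC gives GCTAGATT, found at positions 66–73 on the template; the primer anneals here to the top strand with its 3' end pointing upstream.
Amplicon spans positions 31–73: 43 bp.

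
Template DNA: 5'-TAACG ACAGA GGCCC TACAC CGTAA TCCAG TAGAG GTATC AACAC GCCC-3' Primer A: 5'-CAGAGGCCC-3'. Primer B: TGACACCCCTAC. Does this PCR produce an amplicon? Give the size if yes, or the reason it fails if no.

No product — primer B has no binding site in the template.

Primer B (TGACACCCCTAC) does not match the top strand, and its reverse complement GTAGGGGTGTCA does not match either.
With no annealing site for primer B, no amplification occurs.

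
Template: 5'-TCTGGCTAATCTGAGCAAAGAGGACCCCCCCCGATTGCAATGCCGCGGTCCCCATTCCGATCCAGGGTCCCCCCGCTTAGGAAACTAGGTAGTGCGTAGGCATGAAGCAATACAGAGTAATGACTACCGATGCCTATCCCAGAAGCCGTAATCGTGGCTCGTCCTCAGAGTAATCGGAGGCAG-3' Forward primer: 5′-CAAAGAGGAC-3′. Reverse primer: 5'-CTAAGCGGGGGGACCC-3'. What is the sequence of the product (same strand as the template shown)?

5'-CAAAGAGGACCCCCCCCGATTGCAATGCCGCGGTCCCCATTCCGATCCAGGGTCCCCCCGCTTAG-3'

Scanning the template, CAAAGAGGAC occurs at positions 16–25; this primer anneals to the bottom strand there with its 3' end pointing downstream.
Taking the reverse complement of CTAAGCGGGGGGACCC gives GGGTCCCCCCGCTTAG, found at positions 65–80 on the template; the primer anneals here to the top strand with its 3' end pointing upstream.
The product is the template from position 16 through 80 (65 bp).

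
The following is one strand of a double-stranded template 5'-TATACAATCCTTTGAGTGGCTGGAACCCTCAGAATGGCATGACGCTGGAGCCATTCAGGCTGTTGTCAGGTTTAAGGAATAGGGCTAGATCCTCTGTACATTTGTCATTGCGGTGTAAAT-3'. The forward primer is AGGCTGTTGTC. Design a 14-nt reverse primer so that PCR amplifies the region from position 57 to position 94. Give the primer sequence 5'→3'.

5'-GAGGATCTAGCCCT-3'

The product's 3' end on the top strand is position 94.
The reverse primer anneals to the top strand over positions 81–94, i.e. to AGGGCTAGATCCTC.
Its sequence written 5'→3' is the reverse complement: GAGGATCTAGCCCT.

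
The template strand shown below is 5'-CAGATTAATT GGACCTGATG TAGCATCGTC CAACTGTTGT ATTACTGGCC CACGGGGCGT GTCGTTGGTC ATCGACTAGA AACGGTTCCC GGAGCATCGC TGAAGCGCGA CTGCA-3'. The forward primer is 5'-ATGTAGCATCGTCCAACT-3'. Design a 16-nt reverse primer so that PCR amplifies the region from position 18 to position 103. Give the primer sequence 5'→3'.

5'-TCAGCGATGCTCCGGG-3'

The product's 3' end on the top strand is position 103.
The reverse primer anneals to the top strand over positions 88–103, i.e. to CCCGGAGCATCGCTGA.
Its sequence written 5'→3' is the reverse complement: TCAGCGATGCTCCGGG.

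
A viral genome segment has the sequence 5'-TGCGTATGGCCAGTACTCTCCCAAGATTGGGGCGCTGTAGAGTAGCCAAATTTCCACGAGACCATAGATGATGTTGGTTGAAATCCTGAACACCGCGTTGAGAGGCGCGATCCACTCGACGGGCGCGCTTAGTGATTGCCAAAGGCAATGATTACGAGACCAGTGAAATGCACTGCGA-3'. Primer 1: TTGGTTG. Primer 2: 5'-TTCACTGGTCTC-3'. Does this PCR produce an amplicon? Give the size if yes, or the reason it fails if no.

Yes — a 94 bp product.

Primer 1 (TTGGTTG) matches the top strand at positions 74–80; it acts as a forward primer.
Primer 2's reverse complement is GAGACCAGTGAA, matching the top strand at positions 156–167; it acts as a reverse primer.
The 3' ends face each other across positions 74–167, giving a 94 bp product.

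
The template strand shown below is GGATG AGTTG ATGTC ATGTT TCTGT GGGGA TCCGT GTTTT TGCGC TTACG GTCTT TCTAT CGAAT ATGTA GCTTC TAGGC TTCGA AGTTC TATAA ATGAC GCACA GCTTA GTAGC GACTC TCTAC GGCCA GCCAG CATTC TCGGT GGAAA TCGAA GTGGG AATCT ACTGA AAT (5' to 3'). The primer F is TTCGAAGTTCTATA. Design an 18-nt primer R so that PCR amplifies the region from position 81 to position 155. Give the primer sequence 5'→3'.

The product's 3' end on the top strand is position 155.
The reverse primer anneals to the top strand over positions 138–155, i.e. to TTCTCGGTGGAAATCGAA.
Its sequence written 5'→3' is the reverse complement: TTCGATTTCCACCGAGAA.

5'-TTCGATTTCCACCGAGAA-3'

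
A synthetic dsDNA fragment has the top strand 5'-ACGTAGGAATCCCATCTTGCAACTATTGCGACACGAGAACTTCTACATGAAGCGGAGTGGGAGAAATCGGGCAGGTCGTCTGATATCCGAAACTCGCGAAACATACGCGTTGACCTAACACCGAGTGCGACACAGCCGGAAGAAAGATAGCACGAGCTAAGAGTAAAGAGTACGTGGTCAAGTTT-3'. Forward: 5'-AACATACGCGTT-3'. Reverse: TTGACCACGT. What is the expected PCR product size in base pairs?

82 bp

Scanning the template, AACATACGCGTT occurs at positions 100–111; this primer anneals to the bottom strand there with its 3' end pointing downstream.
The reverse primer's reverse complement is ACGTGGTCAA, which matches the template at positions 172–181.
Amplicon spans positions 100–181: 82 bp.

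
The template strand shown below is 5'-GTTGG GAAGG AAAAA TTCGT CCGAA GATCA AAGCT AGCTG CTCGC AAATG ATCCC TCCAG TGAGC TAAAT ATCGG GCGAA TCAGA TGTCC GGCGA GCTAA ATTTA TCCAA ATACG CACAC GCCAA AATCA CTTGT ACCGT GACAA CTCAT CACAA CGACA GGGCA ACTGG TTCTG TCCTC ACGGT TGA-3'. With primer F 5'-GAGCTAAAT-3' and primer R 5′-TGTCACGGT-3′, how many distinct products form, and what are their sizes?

The forward primer GAGCTAAAT matches the top strand at positions 62–70, 94–102.
The reverse primer's reverse complement is ACCGTGACA, matching at positions 136–144.
Each forward site pairs with the reverse site to give a product ending at position 144: sizes 83, 51 bp.

Two products: 83 bp, 51 bp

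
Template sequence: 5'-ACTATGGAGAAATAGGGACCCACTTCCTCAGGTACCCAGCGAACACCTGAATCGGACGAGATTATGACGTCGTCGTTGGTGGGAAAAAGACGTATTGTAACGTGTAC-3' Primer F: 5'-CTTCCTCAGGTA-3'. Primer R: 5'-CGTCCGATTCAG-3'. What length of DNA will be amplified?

36 bp

Forward primer CTTCCTCAGGTA is found on the top strand at positions 23–34.
Taking the reverse complement of CGTCCGATTCAG gives CTGAATCGGACG, found at positions 47–58 on the template; the primer anneals here to the top strand with its 3' end pointing upstream.
Product length = (reverse-primer end) − (forward-primer start) + 1 = 58 − 23 + 1 = 36 bp.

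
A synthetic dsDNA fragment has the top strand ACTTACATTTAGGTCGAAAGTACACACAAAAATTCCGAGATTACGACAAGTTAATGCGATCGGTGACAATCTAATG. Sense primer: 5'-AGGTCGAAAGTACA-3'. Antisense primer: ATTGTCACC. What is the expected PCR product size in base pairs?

Forward primer AGGTCGAAAGTACA is found on the top strand at positions 11–24.
The reverse primer's reverse complement is GGTGACAAT, which matches the template at positions 62–70.
Product length = (reverse-primer end) − (forward-primer start) + 1 = 70 − 11 + 1 = 60 bp.

60 bp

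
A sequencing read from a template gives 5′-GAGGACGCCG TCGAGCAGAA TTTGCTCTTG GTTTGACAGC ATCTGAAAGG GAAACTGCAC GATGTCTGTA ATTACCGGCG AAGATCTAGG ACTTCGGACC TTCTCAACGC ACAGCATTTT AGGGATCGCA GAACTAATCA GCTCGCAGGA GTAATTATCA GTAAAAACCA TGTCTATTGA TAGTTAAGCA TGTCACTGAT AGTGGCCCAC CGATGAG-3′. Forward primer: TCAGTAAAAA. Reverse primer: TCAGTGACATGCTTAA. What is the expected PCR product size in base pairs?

The forward primer matches the template at positions 158–167.
Taking the reverse complement of TCAGTGACATGCTTAA gives TTAAGCATGTCACTGA, found at positions 184–199 on the template; the primer anneals here to the top strand with its 3' end pointing upstream.
Amplicon spans positions 158–199: 42 bp.

42 bp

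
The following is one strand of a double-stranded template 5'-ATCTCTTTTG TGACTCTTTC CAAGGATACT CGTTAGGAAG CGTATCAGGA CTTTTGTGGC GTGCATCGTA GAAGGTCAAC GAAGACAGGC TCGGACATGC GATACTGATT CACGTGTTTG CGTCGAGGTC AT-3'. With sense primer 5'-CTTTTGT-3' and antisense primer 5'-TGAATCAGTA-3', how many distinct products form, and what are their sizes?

Two products: 108 bp, 62 bp

The forward primer CTTTTGT matches the top strand at positions 5–11, 51–57.
The reverse primer's reverse complement is TACTGATTCA, matching at positions 103–112.
Each forward site pairs with the reverse site to give a product ending at position 112: sizes 108, 62 bp.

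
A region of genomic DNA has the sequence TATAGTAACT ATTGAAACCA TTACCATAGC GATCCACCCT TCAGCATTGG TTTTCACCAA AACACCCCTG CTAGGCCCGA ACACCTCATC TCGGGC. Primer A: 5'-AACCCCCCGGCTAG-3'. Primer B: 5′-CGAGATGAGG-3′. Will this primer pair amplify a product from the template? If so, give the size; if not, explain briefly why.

Primer A (AACCCCCCGGCTAG) does not match the top strand, and its reverse complement CTAGCCGGGGGGTT does not match either.
With no annealing site for primer A, no amplification occurs.

No product — primer A has no binding site in the template.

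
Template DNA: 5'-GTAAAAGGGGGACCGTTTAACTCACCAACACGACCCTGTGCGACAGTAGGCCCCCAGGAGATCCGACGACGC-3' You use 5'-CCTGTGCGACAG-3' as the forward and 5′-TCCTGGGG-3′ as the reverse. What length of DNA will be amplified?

25 bp

Forward primer CCTGTGCGACAG is found on the top strand at positions 35–46.
Taking the reverse complement of TCCTGGGG gives CCCCAGGA, found at positions 52–59 on the template; the primer anneals here to the top strand with its 3' end pointing upstream.
Amplicon spans positions 35–59: 25 bp.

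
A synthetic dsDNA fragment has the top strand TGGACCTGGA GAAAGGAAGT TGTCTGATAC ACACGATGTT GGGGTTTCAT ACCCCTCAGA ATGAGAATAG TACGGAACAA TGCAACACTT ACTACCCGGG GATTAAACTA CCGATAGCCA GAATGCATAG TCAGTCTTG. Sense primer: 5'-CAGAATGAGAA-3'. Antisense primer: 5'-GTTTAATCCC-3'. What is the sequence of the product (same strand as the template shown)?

5'-CAGAATGAGAATAGTACGGAACAATGCAACACTTACTACCCGGGGATTAAAC-3'

Forward primer CAGAATGAGAA is found on the top strand at positions 57–67.
The reverse primer's reverse complement is GGGATTAAAC, which matches the template at positions 99–108.
The product is the template from position 57 through 108 (52 bp).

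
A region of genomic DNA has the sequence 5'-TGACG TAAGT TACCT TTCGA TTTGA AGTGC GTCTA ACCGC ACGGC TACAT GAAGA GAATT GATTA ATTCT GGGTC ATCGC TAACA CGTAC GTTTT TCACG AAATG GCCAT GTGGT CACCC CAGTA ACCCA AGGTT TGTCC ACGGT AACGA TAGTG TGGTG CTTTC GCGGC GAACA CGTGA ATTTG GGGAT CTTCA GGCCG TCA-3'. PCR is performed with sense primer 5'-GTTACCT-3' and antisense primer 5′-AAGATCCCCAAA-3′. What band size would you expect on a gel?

185 bp

The forward primer matches the template at positions 9–15.
Taking the reverse complement of AAGATCCCCAAA gives TTTGGGGATCTT, found at positions 182–193 on the template; the primer anneals here to the top strand with its 3' end pointing upstream.
Amplicon spans positions 9–193: 185 bp.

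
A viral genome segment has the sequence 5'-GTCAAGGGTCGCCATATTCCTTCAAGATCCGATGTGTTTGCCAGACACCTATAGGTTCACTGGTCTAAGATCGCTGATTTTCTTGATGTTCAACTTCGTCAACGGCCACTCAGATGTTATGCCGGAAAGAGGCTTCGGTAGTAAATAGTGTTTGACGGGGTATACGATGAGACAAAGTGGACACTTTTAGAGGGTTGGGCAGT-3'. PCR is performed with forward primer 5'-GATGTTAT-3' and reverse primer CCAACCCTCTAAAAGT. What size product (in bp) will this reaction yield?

Scanning the template, GATGTTAT occurs at positions 113–120; this primer anneals to the bottom strand there with its 3' end pointing downstream.
The reverse primer's reverse complement is ACTTTTAGAGGGTTGG, which matches the template at positions 183–198.
Amplicon spans positions 113–198: 86 bp.

86 bp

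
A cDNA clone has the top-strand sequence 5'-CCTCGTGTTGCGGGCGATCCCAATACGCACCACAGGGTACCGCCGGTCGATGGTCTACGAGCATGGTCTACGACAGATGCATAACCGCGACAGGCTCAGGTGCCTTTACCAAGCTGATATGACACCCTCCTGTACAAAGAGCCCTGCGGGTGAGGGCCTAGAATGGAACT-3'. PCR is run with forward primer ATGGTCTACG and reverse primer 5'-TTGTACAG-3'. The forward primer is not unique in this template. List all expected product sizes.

The forward primer ATGGTCTACG matches the top strand at positions 50–59, 63–72.
The reverse primer's reverse complement is CTGTACAA, matching at positions 130–137.
Each forward site pairs with the reverse site to give a product ending at position 137: sizes 88, 75 bp.

88 bp, 75 bp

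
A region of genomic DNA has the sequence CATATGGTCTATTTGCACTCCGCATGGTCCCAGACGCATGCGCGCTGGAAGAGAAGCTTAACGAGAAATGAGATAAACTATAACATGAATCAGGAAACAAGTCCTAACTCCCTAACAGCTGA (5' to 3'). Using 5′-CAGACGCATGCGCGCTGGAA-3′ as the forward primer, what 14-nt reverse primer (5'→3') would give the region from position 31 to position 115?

The product's 3' end on the top strand is position 115.
The reverse primer anneals to the top strand over positions 102–115, i.e. to TCCTAACTCCCTAA.
Its sequence written 5'→3' is the reverse complement: TTAGGGAGTTAGGA.

5'-TTAGGGAGTTAGGA-3'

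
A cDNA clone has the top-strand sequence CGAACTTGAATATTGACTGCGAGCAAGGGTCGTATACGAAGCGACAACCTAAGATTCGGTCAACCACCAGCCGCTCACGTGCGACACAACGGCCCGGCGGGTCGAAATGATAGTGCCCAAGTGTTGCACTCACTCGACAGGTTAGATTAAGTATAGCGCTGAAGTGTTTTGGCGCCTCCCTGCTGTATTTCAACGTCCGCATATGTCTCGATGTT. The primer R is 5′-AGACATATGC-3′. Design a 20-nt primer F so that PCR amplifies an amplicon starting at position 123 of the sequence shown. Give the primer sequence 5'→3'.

The reverse primer's reverse complement GCATATGTCT matches the template at positions 199–208; the product starts at position 123.
The forward primer is identical to the top strand over positions 123–142: GTTGCACTCACTCGACAGGT.

5'-GTTGCACTCACTCGACAGGT-3'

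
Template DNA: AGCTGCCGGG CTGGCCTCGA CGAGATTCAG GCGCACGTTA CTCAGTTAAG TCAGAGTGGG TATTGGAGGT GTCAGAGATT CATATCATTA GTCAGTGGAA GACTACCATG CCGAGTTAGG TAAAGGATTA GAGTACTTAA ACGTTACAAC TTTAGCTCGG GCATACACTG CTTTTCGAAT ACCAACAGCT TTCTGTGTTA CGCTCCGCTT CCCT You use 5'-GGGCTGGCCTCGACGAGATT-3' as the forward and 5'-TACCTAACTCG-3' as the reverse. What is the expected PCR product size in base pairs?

Scanning the template, GGGCTGGCCTCGACGAGATT occurs at positions 8–27; this primer anneals to the bottom strand there with its 3' end pointing downstream.
Taking the reverse complement of TACCTAACTCG gives CGAGTTAGGTA, found at positions 112–122 on the template; the primer anneals here to the top strand with its 3' end pointing upstream.
The product runs from position 8 to position 122, so its length is 122 − 8 + 1 = 115 bp.

115 bp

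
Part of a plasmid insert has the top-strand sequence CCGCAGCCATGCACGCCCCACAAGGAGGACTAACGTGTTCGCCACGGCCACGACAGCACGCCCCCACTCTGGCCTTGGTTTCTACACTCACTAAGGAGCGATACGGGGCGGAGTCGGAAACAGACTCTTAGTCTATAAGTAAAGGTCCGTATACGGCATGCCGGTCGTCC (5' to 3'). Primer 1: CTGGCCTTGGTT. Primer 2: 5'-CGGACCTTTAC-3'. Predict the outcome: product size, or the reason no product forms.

Primer 1 (CTGGCCTTGGTT) matches the top strand at positions 69–80; it acts as a forward primer.
Primer 2's reverse complement is GTAAAGGTCCG, matching the top strand at positions 139–149; it acts as a reverse primer.
The 3' ends face each other across positions 69–149, giving an 81 bp product.

Yes — an 81 bp product.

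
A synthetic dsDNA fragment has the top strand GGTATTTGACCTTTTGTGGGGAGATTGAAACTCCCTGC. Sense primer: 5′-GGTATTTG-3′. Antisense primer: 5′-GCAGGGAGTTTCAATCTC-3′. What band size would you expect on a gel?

The forward primer matches the template at positions 1–8.
The reverse primer's reverse complement is GAGATTGAAACTCCCTGC, which matches the template at positions 21–38.
The product runs from position 1 to position 38, so its length is 38 − 1 + 1 = 38 bp.

38 bp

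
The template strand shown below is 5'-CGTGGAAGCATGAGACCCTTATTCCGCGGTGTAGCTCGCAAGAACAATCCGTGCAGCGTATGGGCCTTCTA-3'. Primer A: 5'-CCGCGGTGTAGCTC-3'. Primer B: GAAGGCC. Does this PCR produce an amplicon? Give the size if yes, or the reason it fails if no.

Yes — a 46 bp product.

Primer A (CCGCGGTGTAGCTC) matches the top strand at positions 24–37; it acts as a forward primer.
Primer B's reverse complement is GGCCTTC, matching the top strand at positions 63–69; it acts as a reverse primer.
The 3' ends face each other across positions 24–69, giving a 46 bp product.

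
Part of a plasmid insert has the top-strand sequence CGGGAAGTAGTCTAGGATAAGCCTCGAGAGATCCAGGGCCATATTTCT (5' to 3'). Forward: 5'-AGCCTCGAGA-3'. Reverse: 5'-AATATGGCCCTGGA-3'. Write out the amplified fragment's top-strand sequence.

The forward primer matches the template at positions 20–29.
Reverse complement of the reverse primer: TCCAGGGCCATATT. This occurs on the top strand at positions 32–45.
The product is the template from position 20 through 45 (26 bp).

5'-AGCCTCGAGAGATCCAGGGCCATATT-3'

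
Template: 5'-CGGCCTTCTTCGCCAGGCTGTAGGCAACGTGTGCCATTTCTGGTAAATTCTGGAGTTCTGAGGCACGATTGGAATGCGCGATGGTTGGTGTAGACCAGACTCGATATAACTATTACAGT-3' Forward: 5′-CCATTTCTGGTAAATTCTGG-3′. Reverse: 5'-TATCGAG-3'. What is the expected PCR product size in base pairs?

73 bp

Forward primer CCATTTCTGGTAAATTCTGG is found on the top strand at positions 34–53.
Taking the reverse complement of TATCGAG gives CTCGATA, found at positions 100–106 on the template; the primer anneals here to the top strand with its 3' end pointing upstream.
Amplicon spans positions 34–106: 73 bp.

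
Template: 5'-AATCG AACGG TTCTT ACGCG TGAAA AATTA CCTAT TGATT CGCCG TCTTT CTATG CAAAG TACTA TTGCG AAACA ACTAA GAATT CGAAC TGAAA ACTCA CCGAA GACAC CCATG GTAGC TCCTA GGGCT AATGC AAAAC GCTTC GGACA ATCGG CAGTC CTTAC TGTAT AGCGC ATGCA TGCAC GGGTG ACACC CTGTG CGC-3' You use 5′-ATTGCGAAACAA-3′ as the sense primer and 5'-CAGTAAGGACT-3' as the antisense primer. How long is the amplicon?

103 bp

Scanning the template, ATTGCGAAACAA occurs at positions 65–76; this primer anneals to the bottom strand there with its 3' end pointing downstream.
Taking the reverse complement of CAGTAAGGACT gives AGTCCTTACTG, found at positions 157–167 on the template; the primer anneals here to the top strand with its 3' end pointing upstream.
Amplicon spans positions 65–167: 103 bp.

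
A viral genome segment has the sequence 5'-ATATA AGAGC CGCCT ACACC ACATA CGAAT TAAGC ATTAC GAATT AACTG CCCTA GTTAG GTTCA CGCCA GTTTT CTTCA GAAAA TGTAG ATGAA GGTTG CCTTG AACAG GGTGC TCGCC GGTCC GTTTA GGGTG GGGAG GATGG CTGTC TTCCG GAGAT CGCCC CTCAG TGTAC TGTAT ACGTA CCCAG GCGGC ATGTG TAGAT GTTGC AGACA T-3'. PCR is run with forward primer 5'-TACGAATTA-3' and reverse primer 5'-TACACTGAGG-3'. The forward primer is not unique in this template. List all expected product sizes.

151 bp, 137 bp

The forward primer TACGAATTA matches the top strand at positions 24–32, 38–46.
The reverse primer's reverse complement is CCTCAGTGTA, matching at positions 165–174.
Each forward site pairs with the reverse site to give a product ending at position 174: sizes 151, 137 bp.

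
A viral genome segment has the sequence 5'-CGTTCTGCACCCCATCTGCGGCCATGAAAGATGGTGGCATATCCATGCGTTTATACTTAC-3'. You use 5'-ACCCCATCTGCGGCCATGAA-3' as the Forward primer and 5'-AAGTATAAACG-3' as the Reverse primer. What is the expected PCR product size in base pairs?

The forward primer matches the template at positions 9–28.
Reverse complement of the reverse primer: CGTTTATACTT. This occurs on the top strand at positions 48–58.
Amplicon spans positions 9–58: 50 bp.

50 bp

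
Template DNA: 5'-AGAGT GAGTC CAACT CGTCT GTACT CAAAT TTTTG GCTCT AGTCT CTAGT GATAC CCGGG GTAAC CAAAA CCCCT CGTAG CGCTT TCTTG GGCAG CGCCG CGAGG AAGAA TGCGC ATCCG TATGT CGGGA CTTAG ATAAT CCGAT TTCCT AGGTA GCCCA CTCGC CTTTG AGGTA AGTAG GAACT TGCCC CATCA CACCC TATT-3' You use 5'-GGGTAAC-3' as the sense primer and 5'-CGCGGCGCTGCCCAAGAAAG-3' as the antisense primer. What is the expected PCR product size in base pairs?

Scanning the template, GGGTAAC occurs at positions 59–65; this primer anneals to the bottom strand there with its 3' end pointing downstream.
Taking the reverse complement of CGCGGCGCTGCCCAAGAAAG gives CTTTCTTGGGCAGCGCCGCG, found at positions 83–102 on the template; the primer anneals here to the top strand with its 3' end pointing upstream.
Product length = (reverse-primer end) − (forward-primer start) + 1 = 102 − 59 + 1 = 44 bp.

44 bp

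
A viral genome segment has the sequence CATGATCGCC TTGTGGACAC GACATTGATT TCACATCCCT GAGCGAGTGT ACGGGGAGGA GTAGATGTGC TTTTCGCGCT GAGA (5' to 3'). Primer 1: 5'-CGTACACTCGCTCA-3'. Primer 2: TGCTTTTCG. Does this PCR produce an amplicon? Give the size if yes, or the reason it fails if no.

No product — the primers' 3' ends point away from each other.

Primer 1 (CGTACACTCGCTCA) has reverse complement TGAGCGAGTGTACG, which matches the top strand at positions 40–53; primer 1 anneals to the top strand there with its 3' end pointing upstream toward position 40.
Primer 2 (TGCTTTTCG) matches the top strand directly at positions 68–76; it anneals to the bottom strand with its 3' end pointing downstream toward position 76.
The 3' ends diverge (primer 1 extends toward position 1, primer 2 toward position 84), so the primers never converge on a shared product.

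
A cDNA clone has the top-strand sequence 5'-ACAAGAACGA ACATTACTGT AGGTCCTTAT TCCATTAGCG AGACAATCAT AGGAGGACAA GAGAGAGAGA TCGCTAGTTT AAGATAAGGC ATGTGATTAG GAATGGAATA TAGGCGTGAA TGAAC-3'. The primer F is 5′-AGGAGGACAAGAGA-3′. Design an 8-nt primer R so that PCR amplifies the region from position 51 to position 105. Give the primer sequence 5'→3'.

The product's 3' end on the top strand is position 105.
The reverse primer anneals to the top strand over positions 98–105, i.e. to TAGGAATG.
Its sequence written 5'→3' is the reverse complement: CATTCCTA.

5'-CATTCCTA-3'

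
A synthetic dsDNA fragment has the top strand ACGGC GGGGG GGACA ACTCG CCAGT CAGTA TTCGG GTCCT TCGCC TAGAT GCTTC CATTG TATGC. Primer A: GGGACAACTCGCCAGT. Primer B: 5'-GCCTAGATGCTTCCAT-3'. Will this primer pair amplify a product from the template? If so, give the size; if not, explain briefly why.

Primer A (GGGACAACTCGCCAGT) matches the top strand at positions 10–25 (3' end points downstream).
Primer B (GCCTAGATGCTTCCAT) also matches the top strand directly, at positions 43–58 — its reverse complement ATGGAAGCATCTAGGC is not present.
Both primers anneal to the bottom strand with 3' ends pointing the same way, so neither can prime synthesis back toward the other.

No product — both primers anneal to the same strand and extend in the same direction.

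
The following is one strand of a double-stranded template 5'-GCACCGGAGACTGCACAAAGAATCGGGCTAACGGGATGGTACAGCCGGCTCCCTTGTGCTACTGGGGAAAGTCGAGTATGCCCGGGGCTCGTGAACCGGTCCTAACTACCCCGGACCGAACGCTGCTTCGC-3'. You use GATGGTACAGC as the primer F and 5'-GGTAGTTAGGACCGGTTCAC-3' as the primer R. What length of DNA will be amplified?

The forward primer matches the template at positions 35–45.
Reverse complement of the reverse primer: GTGAACCGGTCCTAACTACC. This occurs on the top strand at positions 91–110.
The product runs from position 35 to position 110, so its length is 110 − 35 + 1 = 76 bp.

76 bp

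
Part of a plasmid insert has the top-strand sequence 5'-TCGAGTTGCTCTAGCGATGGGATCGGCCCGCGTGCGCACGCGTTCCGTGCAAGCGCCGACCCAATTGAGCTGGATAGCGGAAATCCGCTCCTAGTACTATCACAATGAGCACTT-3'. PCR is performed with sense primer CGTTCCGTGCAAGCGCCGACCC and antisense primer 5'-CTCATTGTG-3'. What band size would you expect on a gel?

Forward primer CGTTCCGTGCAAGCGCCGACCC is found on the top strand at positions 41–62.
The reverse primer's reverse complement is CACAATGAG, which matches the template at positions 101–109.
The product runs from position 41 to position 109, so its length is 109 − 41 + 1 = 69 bp.

69 bp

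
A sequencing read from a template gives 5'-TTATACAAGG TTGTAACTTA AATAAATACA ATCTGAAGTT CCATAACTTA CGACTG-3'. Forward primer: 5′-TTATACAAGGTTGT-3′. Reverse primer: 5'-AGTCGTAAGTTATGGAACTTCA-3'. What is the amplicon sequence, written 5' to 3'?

Forward primer TTATACAAGGTTGT is found on the top strand at positions 1–14.
Taking the reverse complement of AGTCGTAAGTTATGGAACTTCA gives TGAAGTTCCATAACTTACGACT, found at positions 34–55 on the template; the primer anneals here to the top strand with its 3' end pointing upstream.
The product is the template from position 1 through 55 (55 bp).

5'-TTATACAAGGTTGTAACTTAAATAAATACAATCTGAAGTTCCATAACTTACGACT-3'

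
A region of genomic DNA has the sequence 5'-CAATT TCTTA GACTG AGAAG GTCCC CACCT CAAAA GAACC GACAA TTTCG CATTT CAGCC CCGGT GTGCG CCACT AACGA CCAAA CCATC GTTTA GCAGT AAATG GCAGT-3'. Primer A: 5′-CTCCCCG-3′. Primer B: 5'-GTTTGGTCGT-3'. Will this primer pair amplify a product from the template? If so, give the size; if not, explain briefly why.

No product — primer A has no binding site in the template.

Primer A (CTCCCCG) does not match the top strand, and its reverse complement CGGGGAG does not match either.
With no annealing site for primer A, no amplification occurs.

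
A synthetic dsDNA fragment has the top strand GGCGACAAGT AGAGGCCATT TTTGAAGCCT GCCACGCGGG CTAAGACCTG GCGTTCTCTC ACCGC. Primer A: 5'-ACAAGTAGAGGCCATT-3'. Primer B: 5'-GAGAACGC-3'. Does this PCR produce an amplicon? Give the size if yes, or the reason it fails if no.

Primer A (ACAAGTAGAGGCCATT) matches the top strand at positions 5–20; it acts as a forward primer.
Primer B's reverse complement is GCGTTCTC, matching the top strand at positions 51–58; it acts as a reverse primer.
The 3' ends face each other across positions 5–58, giving a 54 bp product.

Yes — a 54 bp product.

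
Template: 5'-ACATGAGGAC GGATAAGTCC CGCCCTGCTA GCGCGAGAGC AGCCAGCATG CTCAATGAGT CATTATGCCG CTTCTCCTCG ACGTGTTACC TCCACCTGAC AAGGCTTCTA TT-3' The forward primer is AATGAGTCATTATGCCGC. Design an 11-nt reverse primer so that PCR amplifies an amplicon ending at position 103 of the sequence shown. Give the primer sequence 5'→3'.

5'-CTTGTCAGGTG-3'

The forward primer binds at positions 54–71; the product's 3' end on the top strand is position 103.
The reverse primer anneals to the top strand over positions 93–103, i.e. to CACCTGACAAG.
Its sequence written 5'→3' is the reverse complement: CTTGTCAGGTG.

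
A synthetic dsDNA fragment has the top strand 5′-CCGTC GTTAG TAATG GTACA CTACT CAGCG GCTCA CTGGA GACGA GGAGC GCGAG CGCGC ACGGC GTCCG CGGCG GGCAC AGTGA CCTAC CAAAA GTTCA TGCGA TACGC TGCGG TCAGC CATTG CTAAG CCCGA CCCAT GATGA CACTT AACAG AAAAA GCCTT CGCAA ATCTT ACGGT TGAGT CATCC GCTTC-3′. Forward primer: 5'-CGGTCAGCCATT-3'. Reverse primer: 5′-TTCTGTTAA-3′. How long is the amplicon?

Forward primer CGGTCAGCCATT is found on the top strand at positions 113–124.
Reverse complement of the reverse primer: TTAACAGAA. This occurs on the top strand at positions 149–157.
The product runs from position 113 to position 157, so its length is 157 − 113 + 1 = 45 bp.

45 bp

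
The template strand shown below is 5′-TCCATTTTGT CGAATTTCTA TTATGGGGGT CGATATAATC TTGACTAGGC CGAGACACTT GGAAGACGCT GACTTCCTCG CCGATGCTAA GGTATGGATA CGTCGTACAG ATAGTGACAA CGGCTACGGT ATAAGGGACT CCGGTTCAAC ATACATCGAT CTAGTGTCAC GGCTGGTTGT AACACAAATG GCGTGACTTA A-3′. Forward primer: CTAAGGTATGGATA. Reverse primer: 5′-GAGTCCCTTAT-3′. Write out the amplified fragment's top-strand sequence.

Forward primer CTAAGGTATGGATA is found on the top strand at positions 87–100.
The reverse primer's reverse complement is ATAAGGGACTC, which matches the template at positions 131–141.
The product is the template from position 87 through 141 (55 bp).

5'-CTAAGGTATGGATACGTCGTACAGATAGTGACAACGGCTACGGTATAAGGGACTC-3'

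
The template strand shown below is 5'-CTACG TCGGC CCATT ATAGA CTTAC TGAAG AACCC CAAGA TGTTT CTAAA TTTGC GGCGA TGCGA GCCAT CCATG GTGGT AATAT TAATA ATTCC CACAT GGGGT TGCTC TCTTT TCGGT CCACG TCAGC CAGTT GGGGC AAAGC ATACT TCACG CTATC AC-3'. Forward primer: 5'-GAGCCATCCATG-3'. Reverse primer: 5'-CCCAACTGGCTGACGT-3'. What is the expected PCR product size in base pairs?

75 bp

The forward primer matches the template at positions 64–75.
Taking the reverse complement of CCCAACTGGCTGACGT gives ACGTCAGCCAGTTGGG, found at positions 123–138 on the template; the primer anneals here to the top strand with its 3' end pointing upstream.
Product length = (reverse-primer end) − (forward-primer start) + 1 = 138 − 64 + 1 = 75 bp.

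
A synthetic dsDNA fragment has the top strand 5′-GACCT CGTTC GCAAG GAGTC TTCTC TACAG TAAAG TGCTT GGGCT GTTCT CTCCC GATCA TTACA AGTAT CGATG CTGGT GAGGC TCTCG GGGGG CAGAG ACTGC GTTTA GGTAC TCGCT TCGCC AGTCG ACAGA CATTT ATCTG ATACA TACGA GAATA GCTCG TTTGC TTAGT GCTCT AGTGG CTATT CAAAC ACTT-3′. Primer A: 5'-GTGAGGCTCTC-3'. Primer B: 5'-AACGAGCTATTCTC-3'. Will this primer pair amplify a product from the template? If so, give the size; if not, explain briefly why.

Yes — an 89 bp product.

Primer A (GTGAGGCTCTC) matches the top strand at positions 79–89; it acts as a forward primer.
Primer B's reverse complement is GAGAATAGCTCGTT, matching the top strand at positions 154–167; it acts as a reverse primer.
The 3' ends face each other across positions 79–167, giving an 89 bp product.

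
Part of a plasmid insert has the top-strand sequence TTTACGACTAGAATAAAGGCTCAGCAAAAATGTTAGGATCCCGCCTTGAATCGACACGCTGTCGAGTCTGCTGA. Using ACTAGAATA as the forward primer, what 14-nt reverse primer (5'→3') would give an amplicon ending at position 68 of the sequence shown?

The forward primer binds at positions 7–15; the product's 3' end on the top strand is position 68.
The reverse primer anneals to the top strand over positions 55–68, i.e. to CACGCTGTCGAGTC.
Its sequence written 5'→3' is the reverse complement: GACTCGACAGCGTG.

5'-GACTCGACAGCGTG-3'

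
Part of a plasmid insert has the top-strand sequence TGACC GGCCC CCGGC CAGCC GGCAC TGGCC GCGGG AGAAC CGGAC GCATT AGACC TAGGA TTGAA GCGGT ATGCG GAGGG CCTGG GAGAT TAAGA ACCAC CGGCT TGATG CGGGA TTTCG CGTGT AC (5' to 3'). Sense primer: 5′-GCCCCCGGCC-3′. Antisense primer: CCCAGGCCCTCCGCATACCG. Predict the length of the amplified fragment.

Forward primer GCCCCCGGCC is found on the top strand at positions 7–16.
Reverse complement of the reverse primer: CGGTATGCGGAGGGCCTGGG. This occurs on the top strand at positions 67–86.
Amplicon spans positions 7–86: 80 bp.

80 bp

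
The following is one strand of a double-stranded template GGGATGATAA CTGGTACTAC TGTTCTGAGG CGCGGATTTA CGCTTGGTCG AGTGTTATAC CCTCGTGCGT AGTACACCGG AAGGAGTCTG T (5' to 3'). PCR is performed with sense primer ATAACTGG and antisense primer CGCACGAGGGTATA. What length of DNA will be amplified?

63 bp

Forward primer ATAACTGG is found on the top strand at positions 7–14.
The reverse primer's reverse complement is TATACCCTCGTGCG, which matches the template at positions 56–69.
Product length = (reverse-primer end) − (forward-primer start) + 1 = 69 − 7 + 1 = 63 bp.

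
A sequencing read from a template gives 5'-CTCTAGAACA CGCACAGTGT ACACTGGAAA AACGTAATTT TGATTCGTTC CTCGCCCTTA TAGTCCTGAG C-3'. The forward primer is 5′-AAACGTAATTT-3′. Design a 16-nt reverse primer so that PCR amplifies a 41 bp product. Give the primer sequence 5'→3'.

The forward primer binds at positions 30–40, so a 41 bp product ends at position 30 + 41 − 1 = 70.
The reverse primer anneals to the top strand over positions 55–70, i.e. to CCCTTATAGTCCTGAG.
Its sequence written 5'→3' is the reverse complement: CTCAGGACTATAAGGG.

5'-CTCAGGACTATAAGGG-3'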